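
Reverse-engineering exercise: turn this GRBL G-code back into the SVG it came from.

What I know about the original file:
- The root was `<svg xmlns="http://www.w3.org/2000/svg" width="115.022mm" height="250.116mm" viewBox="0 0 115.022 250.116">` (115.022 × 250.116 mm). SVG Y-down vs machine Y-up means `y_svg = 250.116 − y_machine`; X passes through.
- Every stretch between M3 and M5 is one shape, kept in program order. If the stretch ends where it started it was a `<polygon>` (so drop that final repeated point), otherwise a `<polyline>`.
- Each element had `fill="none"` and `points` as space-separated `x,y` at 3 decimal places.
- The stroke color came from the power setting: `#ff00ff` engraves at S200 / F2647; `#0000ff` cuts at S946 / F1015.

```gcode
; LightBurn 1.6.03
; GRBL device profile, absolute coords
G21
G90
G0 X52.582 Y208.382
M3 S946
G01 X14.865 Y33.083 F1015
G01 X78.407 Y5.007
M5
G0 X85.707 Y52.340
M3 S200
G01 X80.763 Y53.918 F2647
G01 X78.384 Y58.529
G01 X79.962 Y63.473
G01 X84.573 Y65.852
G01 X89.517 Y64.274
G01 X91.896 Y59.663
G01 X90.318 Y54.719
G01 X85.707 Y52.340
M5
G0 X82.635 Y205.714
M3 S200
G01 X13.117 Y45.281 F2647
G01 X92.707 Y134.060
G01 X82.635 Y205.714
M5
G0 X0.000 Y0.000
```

y_svg = 250.116 − y_m.

[1] S946→`#0000ff` (cut); open run; points: 52.582,41.734 14.865,217.033 78.407,245.109

[2] S200→`#ff00ff` (engrave); closed run; points: 85.707,197.776 80.763,196.198 78.384,191.587 79.962,186.643 84.573,184.264 89.517,185.842 91.896,190.453 90.318,195.397

[3] S200→`#ff00ff` (engrave); closed run; points: 82.635,44.402 13.117,204.835 92.707,116.056

<svg xmlns="http://www.w3.org/2000/svg" width="115.022mm" height="250.116mm" viewBox="0 0 115.022 250.116">
  <polyline points="52.582,41.734 14.865,217.033 78.407,245.109" fill="none" stroke="#0000ff"/>
  <polygon points="85.707,197.776 80.763,196.198 78.384,191.587 79.962,186.643 84.573,184.264 89.517,185.842 91.896,190.453 90.318,195.397" fill="none" stroke="#ff00ff"/>
  <polygon points="82.635,44.402 13.117,204.835 92.707,116.056" fill="none" stroke="#ff00ff"/>
</svg>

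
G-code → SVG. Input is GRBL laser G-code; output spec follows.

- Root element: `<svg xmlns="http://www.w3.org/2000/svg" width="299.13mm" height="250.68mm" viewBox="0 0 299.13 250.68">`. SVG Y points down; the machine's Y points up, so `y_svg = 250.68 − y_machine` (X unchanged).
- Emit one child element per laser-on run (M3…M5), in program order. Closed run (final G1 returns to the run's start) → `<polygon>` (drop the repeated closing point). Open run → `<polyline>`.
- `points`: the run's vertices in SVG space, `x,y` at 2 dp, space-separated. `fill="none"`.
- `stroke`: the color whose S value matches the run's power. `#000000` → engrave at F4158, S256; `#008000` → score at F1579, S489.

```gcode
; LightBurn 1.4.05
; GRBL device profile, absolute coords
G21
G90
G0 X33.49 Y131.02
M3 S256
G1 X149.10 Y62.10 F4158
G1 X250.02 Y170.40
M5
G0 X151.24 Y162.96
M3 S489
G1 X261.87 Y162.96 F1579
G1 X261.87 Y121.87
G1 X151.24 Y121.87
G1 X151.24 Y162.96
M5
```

<svg xmlns="http://www.w3.org/2000/svg" width="299.13mm" height="250.68mm" viewBox="0 0 299.13 250.68">
  <polyline points="33.49,119.66 149.10,188.58 250.02,80.28" fill="none" stroke="#000000"/>
  <polygon points="151.24,87.72 261.87,87.72 261.87,128.81 151.24,128.81" fill="none" stroke="#008000"/>
</svg>

Each laser-on run becomes one SVG element. Flip Y back into SVG space with y_svg = 250.68 − y_machine.

Run 1: S256 ⇒ engrave layer `#000000`. The run is open, so emit a `<polyline>` with points (Y-flipped): 33.49,119.66 149.10,188.58 250.02,80.28.

Run 2: the run's S489 means `#008000` (score). The run returns to its start, so emit a `<polygon>` with points (Y-flipped): 151.24,87.72 261.87,87.72 261.87,128.81 151.24,128.81.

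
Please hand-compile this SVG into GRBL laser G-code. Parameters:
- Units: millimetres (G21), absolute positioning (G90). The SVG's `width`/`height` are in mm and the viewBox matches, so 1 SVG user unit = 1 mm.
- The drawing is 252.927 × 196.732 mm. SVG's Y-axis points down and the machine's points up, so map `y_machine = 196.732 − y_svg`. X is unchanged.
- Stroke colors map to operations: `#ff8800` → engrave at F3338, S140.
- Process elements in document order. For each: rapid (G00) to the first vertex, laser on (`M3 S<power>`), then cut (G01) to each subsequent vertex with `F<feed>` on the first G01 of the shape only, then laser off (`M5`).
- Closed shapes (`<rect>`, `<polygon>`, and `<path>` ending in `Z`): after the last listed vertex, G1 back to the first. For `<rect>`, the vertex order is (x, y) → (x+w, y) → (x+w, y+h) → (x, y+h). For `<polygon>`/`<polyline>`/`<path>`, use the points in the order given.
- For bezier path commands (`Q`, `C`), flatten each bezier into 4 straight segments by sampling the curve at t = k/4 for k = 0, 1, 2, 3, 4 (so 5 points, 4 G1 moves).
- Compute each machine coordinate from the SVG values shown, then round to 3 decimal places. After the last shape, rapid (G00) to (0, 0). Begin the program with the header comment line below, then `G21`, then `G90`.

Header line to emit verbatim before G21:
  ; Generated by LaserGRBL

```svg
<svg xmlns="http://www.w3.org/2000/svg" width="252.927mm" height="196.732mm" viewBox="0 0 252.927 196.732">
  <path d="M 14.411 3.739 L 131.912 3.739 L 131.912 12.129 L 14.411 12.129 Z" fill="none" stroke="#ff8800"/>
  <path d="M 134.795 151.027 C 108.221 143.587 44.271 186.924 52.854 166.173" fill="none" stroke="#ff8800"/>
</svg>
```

; Generated by LaserGRBL
G21
G90
G00 X14.411 Y192.993
M3 S140
G01 X131.912 Y192.993 F3338
G01 X131.912 Y184.603
G01 X14.411 Y184.603
G01 X14.411 Y192.993
M5
G00 X134.795 Y45.705
M3 S140
G01 X109.574 Y43.559 F3338
G01 X80.641 Y33.140
G01 X58.299 Y25.217
G01 X52.854 Y30.559
M5
G00 X0.000 Y0.000

viewBox `0 0 252.927 196.732` with mm width/height → 1 unit = 1 mm. Flip: y_m = 196.732 − y_svg.

**Shape 1** — `<path>` rectangle, stroke `#ff8800` → engrave (S140, F3338). Machine vertices: (14.411,192.993) → (131.912,192.993) → (131.912,184.603) → (14.411,184.603) → (14.411,192.993). Closed: final G1 returns to the first vertex.

**Shape 2** — `<path>` cubic bezier, stroke `#ff8800` → engrave (S140, F3338). Control points (SVG): P0=(134.795,151.027), P1=(108.221,143.587), P2=(44.271,186.924), P3=(52.854,166.173); sampled at t=k/4. Machine vertices: (134.795,45.705) → (109.574,43.559) → (80.641,33.140) → (58.299,25.217) → (52.854,30.559). Open path.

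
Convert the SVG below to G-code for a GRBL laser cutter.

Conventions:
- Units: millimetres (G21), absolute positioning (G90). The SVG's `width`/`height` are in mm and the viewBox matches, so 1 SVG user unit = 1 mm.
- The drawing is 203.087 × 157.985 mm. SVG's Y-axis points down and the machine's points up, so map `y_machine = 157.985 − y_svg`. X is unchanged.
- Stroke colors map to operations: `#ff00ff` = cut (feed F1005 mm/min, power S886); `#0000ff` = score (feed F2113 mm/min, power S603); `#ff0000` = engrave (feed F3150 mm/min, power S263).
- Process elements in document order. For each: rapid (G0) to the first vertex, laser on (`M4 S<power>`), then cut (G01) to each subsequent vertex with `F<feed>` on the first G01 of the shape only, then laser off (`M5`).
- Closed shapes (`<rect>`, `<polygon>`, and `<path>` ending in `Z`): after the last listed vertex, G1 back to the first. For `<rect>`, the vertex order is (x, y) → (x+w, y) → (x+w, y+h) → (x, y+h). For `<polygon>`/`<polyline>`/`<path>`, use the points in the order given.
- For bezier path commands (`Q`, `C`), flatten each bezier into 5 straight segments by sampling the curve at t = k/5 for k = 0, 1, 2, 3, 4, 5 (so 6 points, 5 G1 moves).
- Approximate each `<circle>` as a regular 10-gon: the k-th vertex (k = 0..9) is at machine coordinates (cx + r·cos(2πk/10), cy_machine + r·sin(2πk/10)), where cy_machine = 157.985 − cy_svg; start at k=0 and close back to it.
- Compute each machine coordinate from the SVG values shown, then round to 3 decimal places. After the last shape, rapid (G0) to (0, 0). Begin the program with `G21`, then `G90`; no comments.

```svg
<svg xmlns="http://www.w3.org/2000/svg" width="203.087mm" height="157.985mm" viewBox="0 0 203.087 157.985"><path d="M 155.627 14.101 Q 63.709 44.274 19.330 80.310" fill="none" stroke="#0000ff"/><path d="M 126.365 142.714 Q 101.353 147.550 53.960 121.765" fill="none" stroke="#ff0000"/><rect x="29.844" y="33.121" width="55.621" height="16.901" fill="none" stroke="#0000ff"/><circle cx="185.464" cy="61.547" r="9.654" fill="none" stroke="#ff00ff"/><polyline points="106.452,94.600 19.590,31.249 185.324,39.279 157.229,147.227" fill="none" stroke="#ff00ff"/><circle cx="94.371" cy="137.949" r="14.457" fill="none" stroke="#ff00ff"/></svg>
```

G21
G90
G0 X155.627 Y143.884
M4 S603
G01 X120.761 Y131.580 F2113
G01 X89.699 Y118.808
G01 X62.439 Y105.566
G01 X38.983 Y91.855
G01 X19.330 Y77.675
M5
G0 X126.365 Y15.271
M4 S263
G01 X115.465 Y14.561 F3150
G01 X102.774 Y16.302
G01 X88.293 Y20.491
G01 X72.022 Y27.131
G01 X53.960 Y36.220
M5
G0 X29.844 Y124.864
M4 S603
G01 X85.465 Y124.864 F2113
G01 X85.465 Y107.963
G01 X29.844 Y107.963
G01 X29.844 Y124.864
M5
G0 X195.118 Y96.438
M4 S886
G01 X193.274 Y102.112 F1005
G01 X188.447 Y105.619
G01 X182.481 Y105.619
G01 X177.654 Y102.112
G01 X175.810 Y96.438
G01 X177.654 Y90.764
G01 X182.481 Y87.257
G01 X188.447 Y87.257
G01 X193.274 Y90.764
G01 X195.118 Y96.438
M5
G0 X106.452 Y63.385
M4 S886
G01 X19.590 Y126.736 F1005
G01 X185.324 Y118.706
G01 X157.229 Y10.758
M5
G0 X108.828 Y20.036
M4 S886
G01 X106.067 Y28.534 F1005
G01 X98.838 Y33.785
G01 X89.904 Y33.785
G01 X82.675 Y28.534
G01 X79.914 Y20.036
G01 X82.675 Y11.538
G01 X89.904 Y6.287
G01 X98.838 Y6.287
G01 X106.067 Y11.538
G01 X108.828 Y20.036
M5
G0 X0.000 Y0.000

viewBox `0 0 203.087 157.985` with mm width/height → 1 unit = 1 mm. Flip: y_m = 157.985 − y_svg.

**Shape 1** — `<path>` quadratic bezier, stroke `#0000ff` → score (S603, F2113). Control points (SVG): P0=(155.627,14.101), P1=(63.709,44.274), P2=(19.330,80.310); sampled at t=k/5. Machine vertices: (155.627,143.884) → (120.761,131.580) → (89.699,118.808) → (62.439,105.566) → (38.983,91.855) → (19.330,77.675). Open path.

**Shape 2** — `<path>` quadratic bezier, stroke `#ff0000` → engrave (S263, F3150). Control points (SVG): P0=(126.365,142.714), P1=(101.353,147.550), P2=(53.960,121.765); sampled at t=k/5. Machine vertices: (126.365,15.271) → (115.465,14.561) → (102.774,16.302) → (88.293,20.491) → (72.022,27.131) → (53.960,36.220). Open path.

**Shape 3** — `<rect>` rectangle, stroke `#0000ff` → score (S603, F2113). Machine vertices: (29.844,124.864) → (85.465,124.864) → (85.465,107.963) → (29.844,107.963) → (29.844,124.864). Closed: final G1 returns to the first vertex.

**Shape 4** — `<circle>` circle, stroke `#ff00ff` → cut (S886, F1005). Machine vertices: (195.118,96.438) → (193.274,102.112) → (188.447,105.619) → (182.481,105.619) → (177.654,102.112) → (175.810,96.438) → (177.654,90.764) → (182.481,87.257) → (188.447,87.257) → (193.274,90.764) → (195.118,96.438). Closed: final G1 returns to the first vertex.

**Shape 5** — `<polyline>` open polyline, stroke `#ff00ff` → cut (S886, F1005). Machine vertices: (106.452,63.385) → (19.590,126.736) → (185.324,118.706) → (157.229,10.758). Open path.

**Shape 6** — `<circle>` circle, stroke `#ff00ff` → cut (S886, F1005). Machine vertices: (108.828,20.036) → (106.067,28.534) → (98.838,33.785) → (89.904,33.785) → (82.675,28.534) → (79.914,20.036) → (82.675,11.538) → (89.904,6.287) → (98.838,6.287) → (106.067,11.538) → (108.828,20.036). Closed: final G1 returns to the first vertex.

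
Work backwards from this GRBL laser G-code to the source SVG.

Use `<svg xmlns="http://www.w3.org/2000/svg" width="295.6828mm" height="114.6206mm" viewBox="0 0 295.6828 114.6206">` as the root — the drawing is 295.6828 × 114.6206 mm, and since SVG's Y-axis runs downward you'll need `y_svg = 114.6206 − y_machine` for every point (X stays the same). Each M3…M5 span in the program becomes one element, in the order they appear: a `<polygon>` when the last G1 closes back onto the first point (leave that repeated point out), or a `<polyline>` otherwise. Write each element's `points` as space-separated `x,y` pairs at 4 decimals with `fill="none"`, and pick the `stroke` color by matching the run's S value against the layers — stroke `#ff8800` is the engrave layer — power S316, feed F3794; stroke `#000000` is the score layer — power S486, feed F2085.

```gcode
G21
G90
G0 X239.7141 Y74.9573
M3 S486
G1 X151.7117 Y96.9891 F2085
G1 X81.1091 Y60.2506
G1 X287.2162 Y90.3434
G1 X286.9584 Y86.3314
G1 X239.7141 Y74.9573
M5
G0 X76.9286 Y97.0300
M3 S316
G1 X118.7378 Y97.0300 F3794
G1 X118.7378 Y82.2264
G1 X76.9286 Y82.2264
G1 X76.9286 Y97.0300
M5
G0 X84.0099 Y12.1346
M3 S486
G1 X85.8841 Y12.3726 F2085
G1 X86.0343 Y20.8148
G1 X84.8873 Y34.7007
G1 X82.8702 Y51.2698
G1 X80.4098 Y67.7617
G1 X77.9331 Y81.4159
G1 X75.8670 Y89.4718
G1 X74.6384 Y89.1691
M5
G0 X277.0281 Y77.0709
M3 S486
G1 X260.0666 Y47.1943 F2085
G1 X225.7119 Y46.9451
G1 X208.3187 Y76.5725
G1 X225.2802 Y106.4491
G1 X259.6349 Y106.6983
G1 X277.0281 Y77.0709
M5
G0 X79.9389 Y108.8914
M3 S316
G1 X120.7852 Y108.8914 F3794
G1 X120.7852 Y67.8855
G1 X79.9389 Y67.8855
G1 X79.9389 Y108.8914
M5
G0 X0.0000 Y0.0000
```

<svg xmlns="http://www.w3.org/2000/svg" width="295.6828mm" height="114.6206mm" viewBox="0 0 295.6828 114.6206">
  <polygon points="239.7141,39.6633 151.7117,17.6315 81.1091,54.3700 287.2162,24.2772 286.9584,28.2892" fill="none" stroke="#000000"/>
  <polygon points="76.9286,17.5906 118.7378,17.5906 118.7378,32.3942 76.9286,32.3942" fill="none" stroke="#ff8800"/>
  <polyline points="84.0099,102.4860 85.8841,102.2480 86.0343,93.8058 84.8873,79.9199 82.8702,63.3508 80.4098,46.8589 77.9331,33.2047 75.8670,25.1488 74.6384,25.4515" fill="none" stroke="#000000"/>
  <polygon points="277.0281,37.5497 260.0666,67.4263 225.7119,67.6755 208.3187,38.0481 225.2802,8.1715 259.6349,7.9223" fill="none" stroke="#000000"/>
  <polygon points="79.9389,5.7292 120.7852,5.7292 120.7852,46.7351 79.9389,46.7351" fill="none" stroke="#ff8800"/>
</svg>

y_svg = 114.6206 − y_m.

[1] S486→`#000000` (score); closed run; points: 239.7141,39.6633 151.7117,17.6315 81.1091,54.3700 287.2162,24.2772 286.9584,28.2892

[2] S316→`#ff8800` (engrave); closed run; points: 76.9286,17.5906 118.7378,17.5906 118.7378,32.3942 76.9286,32.3942

[3] S486→`#000000` (score); open run; points: 84.0099,102.4860 85.8841,102.2480 86.0343,93.8058 84.8873,79.9199 82.8702,63.3508 80.4098,46.8589 77.9331,33.2047 75.8670,25.1488 74.6384,25.4515

[4] S486→`#000000` (score); closed run; points: 277.0281,37.5497 260.0666,67.4263 225.7119,67.6755 208.3187,38.0481 225.2802,8.1715 259.6349,7.9223

[5] S316→`#ff8800` (engrave); closed run; points: 79.9389,5.7292 120.7852,5.7292 120.7852,46.7351 79.9389,46.7351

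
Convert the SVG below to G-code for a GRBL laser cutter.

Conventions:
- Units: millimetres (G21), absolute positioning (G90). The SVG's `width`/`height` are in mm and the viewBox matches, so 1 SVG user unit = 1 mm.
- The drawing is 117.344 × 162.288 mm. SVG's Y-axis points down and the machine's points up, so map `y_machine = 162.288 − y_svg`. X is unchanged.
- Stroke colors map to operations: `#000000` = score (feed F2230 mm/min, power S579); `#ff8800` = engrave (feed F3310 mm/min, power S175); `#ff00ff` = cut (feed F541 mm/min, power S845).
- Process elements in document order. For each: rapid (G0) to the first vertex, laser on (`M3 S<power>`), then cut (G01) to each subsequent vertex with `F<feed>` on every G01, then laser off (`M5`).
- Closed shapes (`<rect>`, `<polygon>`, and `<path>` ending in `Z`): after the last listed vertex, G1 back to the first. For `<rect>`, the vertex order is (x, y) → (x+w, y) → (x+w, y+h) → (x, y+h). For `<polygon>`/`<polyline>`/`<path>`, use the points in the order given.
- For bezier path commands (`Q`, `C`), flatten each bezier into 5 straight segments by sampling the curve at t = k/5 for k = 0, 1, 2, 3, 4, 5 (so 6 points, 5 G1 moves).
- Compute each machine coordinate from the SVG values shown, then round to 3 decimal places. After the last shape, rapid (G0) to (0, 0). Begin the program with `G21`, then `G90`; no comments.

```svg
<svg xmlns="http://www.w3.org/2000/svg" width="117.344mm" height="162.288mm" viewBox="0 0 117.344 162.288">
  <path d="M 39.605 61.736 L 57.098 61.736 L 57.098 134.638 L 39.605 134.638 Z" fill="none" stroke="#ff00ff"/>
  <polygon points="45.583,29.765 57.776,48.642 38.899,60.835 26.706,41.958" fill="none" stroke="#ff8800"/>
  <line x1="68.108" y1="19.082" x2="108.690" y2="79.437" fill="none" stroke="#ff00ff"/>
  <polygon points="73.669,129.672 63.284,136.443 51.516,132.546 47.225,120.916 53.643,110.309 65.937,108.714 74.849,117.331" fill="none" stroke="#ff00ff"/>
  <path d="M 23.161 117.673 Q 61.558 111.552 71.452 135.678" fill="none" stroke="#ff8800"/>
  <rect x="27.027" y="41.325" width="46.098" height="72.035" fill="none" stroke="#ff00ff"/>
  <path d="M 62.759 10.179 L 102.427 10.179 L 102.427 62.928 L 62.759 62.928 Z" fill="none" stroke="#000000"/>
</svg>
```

G21
G90
G0 X39.605 Y100.552
M3 S845
G01 X57.098 Y100.552 F541
G01 X57.098 Y27.650 F541
G01 X39.605 Y27.650 F541
G01 X39.605 Y100.552 F541
M5
G0 X45.583 Y132.523
M3 S175
G01 X57.776 Y113.646 F3310
G01 X38.899 Y101.453 F3310
G01 X26.706 Y120.330 F3310
G01 X45.583 Y132.523 F3310
M5
G0 X68.108 Y143.206
M3 S845
G01 X108.690 Y82.851 F541
M5
G0 X73.669 Y32.616
M3 S845
G01 X63.284 Y25.845 F541
G01 X51.516 Y29.742 F541
G01 X47.225 Y41.372 F541
G01 X53.643 Y51.979 F541
G01 X65.937 Y53.574 F541
G01 X74.849 Y44.957 F541
G01 X73.669 Y32.616 F541
M5
G0 X23.161 Y44.615
M3 S175
G01 X37.380 Y45.854 F3310
G01 X49.318 Y44.672 F3310
G01 X58.976 Y41.071 F3310
G01 X66.354 Y35.051 F3310
G01 X71.452 Y26.610 F3310
M5
G0 X27.027 Y120.963
M3 S845
G01 X73.125 Y120.963 F541
G01 X73.125 Y48.928 F541
G01 X27.027 Y48.928 F541
G01 X27.027 Y120.963 F541
M5
G0 X62.759 Y152.109
M3 S579
G01 X102.427 Y152.109 F2230
G01 X102.427 Y99.360 F2230
G01 X62.759 Y99.360 F2230
G01 X62.759 Y152.109 F2230
M5
G0 X0.000 Y0.000

1 u = 1 mm; y_m = 162.288 − y.

[1] `<path>` rectangle, #ff00ff→cut S845 F541: (39.605,100.552) → (57.098,100.552) → (57.098,27.650) → (39.605,27.650) → (39.605,100.552) (closed)

[2] `<polygon>` regular polygon, #ff8800→engrave S175 F3310: (45.583,132.523) → (57.776,113.646) → (38.899,101.453) → (26.706,120.330) → (45.583,132.523) (closed)

[3] `<line>` line segment, #ff00ff→cut S845 F541: (68.108,143.206) → (108.690,82.851)

[4] `<polygon>` regular polygon, #ff00ff→cut S845 F541: (73.669,32.616) → (63.284,25.845) → (51.516,29.742) → (47.225,41.372) → (53.643,51.979) → (65.937,53.574) → (74.849,44.957) → (73.669,32.616) (closed)

[5] `<path>` quadratic bezier, #ff8800→engrave S175 F3310: (23.161,44.615) → (37.380,45.854) → (49.318,44.672) → (58.976,41.071) → (66.354,35.051) → (71.452,26.610)

[6] `<rect>` rectangle, #ff00ff→cut S845 F541: (27.027,120.963) → (73.125,120.963) → (73.125,48.928) → (27.027,48.928) → (27.027,120.963) (closed)

[7] `<path>` rectangle, #000000→score S579 F2230: (62.759,152.109) → (102.427,152.109) → (102.427,99.360) → (62.759,99.360) → (62.759,152.109) (closed)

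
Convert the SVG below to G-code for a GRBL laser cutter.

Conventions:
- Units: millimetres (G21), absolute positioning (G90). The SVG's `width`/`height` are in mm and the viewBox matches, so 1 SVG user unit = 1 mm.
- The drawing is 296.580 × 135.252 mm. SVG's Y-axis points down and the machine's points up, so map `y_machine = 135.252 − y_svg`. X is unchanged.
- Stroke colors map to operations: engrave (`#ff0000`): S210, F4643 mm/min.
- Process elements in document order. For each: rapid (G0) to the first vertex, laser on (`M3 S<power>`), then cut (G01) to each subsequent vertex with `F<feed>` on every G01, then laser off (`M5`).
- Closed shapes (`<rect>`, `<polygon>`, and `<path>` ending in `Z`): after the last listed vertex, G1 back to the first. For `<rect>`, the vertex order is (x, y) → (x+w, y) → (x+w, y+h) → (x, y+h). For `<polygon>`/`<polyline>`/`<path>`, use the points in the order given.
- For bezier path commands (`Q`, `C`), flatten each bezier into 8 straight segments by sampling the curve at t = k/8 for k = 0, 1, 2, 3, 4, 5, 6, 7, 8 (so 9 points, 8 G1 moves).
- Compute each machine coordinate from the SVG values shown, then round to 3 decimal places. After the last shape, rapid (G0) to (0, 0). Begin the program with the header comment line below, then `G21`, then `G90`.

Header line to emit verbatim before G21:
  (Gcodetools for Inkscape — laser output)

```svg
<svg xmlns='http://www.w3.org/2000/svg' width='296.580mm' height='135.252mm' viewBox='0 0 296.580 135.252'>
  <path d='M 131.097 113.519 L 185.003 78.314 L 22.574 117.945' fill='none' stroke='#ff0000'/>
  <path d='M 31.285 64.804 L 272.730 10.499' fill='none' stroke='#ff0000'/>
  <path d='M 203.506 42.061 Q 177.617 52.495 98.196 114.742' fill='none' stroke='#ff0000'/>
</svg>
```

viewBox `0 0 296.580 135.252` with mm width/height → 1 unit = 1 mm. Flip: y_m = 135.252 − y_svg.

**Shape 1** — `<path>` open polyline, stroke `#ff0000` → engrave (S210, F4643). Machine vertices: (131.097,21.733) → (185.003,56.938) → (22.574,17.307). Open path.

**Shape 2** — `<path>` line segment, stroke `#ff0000` → engrave (S210, F4643). Machine vertices: (31.285,70.448) → (272.730,124.753). Open path.

**Shape 3** — `<path>` quadratic bezier, stroke `#ff0000` → engrave (S210, F4643). Control points (SVG): P0=(203.506,42.061), P1=(177.617,52.495), P2=(98.196,114.742); sampled at t=k/8. Machine vertices: (203.506,93.191) → (196.197,89.773) → (187.216,84.736) → (176.561,78.079) → (164.234,69.804) → (150.234,59.909) → (134.561,48.395) → (117.215,35.262) → (98.196,20.510). Open path.

(Gcodetools for Inkscape — laser output)
G21
G90
G0 X131.097 Y21.733
M3 S210
G01 X185.003 Y56.938 F4643
G01 X22.574 Y17.307 F4643
M5
G0 X31.285 Y70.448
M3 S210
G01 X272.730 Y124.753 F4643
M5
G0 X203.506 Y93.191
M3 S210
G01 X196.197 Y89.773 F4643
G01 X187.216 Y84.736 F4643
G01 X176.561 Y78.079 F4643
G01 X164.234 Y69.804 F4643
G01 X150.234 Y59.909 F4643
G01 X134.561 Y48.395 F4643
G01 X117.215 Y35.262 F4643
G01 X98.196 Y20.510 F4643
M5
G0 X0.000 Y0.000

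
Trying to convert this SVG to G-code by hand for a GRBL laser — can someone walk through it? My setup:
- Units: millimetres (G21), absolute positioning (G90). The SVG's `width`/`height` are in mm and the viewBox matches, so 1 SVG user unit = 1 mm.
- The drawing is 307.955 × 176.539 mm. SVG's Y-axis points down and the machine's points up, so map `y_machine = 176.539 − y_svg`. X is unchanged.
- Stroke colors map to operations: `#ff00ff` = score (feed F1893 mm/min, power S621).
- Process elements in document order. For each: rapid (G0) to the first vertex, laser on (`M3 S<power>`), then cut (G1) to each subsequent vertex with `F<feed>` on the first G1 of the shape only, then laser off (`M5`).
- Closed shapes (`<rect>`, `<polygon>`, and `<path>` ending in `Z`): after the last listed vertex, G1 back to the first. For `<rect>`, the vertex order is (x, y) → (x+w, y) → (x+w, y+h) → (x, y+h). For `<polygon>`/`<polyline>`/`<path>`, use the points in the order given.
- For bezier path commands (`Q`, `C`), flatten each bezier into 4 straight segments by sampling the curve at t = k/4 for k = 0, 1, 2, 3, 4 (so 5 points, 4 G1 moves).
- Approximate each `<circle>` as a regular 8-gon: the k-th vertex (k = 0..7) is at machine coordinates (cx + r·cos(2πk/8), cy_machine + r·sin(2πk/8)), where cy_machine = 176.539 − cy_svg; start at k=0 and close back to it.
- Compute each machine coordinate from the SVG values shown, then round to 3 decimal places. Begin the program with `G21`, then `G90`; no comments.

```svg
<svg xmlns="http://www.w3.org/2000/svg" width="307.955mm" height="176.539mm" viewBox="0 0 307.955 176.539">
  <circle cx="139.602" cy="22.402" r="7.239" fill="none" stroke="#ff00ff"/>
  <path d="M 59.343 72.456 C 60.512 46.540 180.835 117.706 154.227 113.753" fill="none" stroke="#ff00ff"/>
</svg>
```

Since the viewBox matches the mm dimensions, user units are millimetres directly. The only transform is the Y-flip y_m = 176.539 − y_svg.

Shape 1 is a circle drawn with `<circle>`. Its stroke #ff00ff means score at S621, F1893. After flipping Y the toolpath is (146.841,154.137) → (144.721,159.256) → (139.602,161.376) → (134.483,159.256) → (132.363,154.137) → (134.483,149.018) → (139.602,146.898) → (144.721,149.018) → (146.841,154.137), returning to the start.

Shape 2 is a cubic bezier drawn with `<path>`. Its stroke #ff00ff means score at S621, F1893. After flipping Y the toolpath is (59.343,104.083) → (78.404,108.008) → (117.201,91.671) → (150.791,71.215) → (154.227,62.786).

G21
G90
G0 X146.841 Y154.137
M3 S621
G1 X144.721 Y159.256 F1893
G1 X139.602 Y161.376
G1 X134.483 Y159.256
G1 X132.363 Y154.137
G1 X134.483 Y149.018
G1 X139.602 Y146.898
G1 X144.721 Y149.018
G1 X146.841 Y154.137
M5
G0 X59.343 Y104.083
M3 S621
G1 X78.404 Y108.008 F1893
G1 X117.201 Y91.671
G1 X150.791 Y71.215
G1 X154.227 Y62.786
M5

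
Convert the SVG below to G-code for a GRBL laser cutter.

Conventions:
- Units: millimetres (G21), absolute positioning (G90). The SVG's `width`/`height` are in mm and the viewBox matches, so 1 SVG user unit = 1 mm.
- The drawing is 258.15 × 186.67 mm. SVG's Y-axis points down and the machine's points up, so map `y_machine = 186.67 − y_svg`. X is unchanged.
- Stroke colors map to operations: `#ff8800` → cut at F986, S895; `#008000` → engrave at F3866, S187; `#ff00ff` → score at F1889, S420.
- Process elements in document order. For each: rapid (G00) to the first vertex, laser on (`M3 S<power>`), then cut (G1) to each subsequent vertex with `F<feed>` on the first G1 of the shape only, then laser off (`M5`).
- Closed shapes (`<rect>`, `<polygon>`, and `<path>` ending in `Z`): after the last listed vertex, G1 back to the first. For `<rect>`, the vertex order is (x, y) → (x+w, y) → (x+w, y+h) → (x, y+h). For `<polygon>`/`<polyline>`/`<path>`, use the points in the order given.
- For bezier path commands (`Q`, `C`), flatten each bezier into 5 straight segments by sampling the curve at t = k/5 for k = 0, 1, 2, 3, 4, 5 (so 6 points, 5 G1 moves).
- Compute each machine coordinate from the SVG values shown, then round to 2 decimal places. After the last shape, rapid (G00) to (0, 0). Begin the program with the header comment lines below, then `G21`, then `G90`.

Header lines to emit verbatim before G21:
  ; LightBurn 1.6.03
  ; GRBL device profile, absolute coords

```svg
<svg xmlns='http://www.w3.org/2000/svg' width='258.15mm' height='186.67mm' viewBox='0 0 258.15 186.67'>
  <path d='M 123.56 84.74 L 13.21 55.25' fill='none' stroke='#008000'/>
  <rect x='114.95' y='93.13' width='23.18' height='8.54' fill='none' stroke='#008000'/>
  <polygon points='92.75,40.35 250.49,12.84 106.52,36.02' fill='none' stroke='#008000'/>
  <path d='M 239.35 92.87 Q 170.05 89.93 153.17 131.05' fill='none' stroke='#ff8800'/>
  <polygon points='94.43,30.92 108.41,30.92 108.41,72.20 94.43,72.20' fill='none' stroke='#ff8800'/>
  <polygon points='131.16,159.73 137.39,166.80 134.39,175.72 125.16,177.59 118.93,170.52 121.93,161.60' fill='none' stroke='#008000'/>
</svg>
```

1 u = 1 mm; y_m = 186.67 − y.

[1] `<path>` line segment, #008000→engrave S187 F3866: (123.56,101.93) → (13.21,131.42)

[2] `<rect>` rectangle, #008000→engrave S187 F3866: (114.95,93.54) → (138.13,93.54) → (138.13,85.00) → (114.95,85.00) → (114.95,93.54) (closed)

[3] `<polygon>` closed polygon, #008000→engrave S187 F3866: (92.75,146.32) → (250.49,173.83) → (106.52,150.65) → (92.75,146.32) (closed)

[4] `<path>` quadratic bezier, #ff8800→cut S895 F986: (239.35,93.80) → (213.73,93.21) → (192.30,89.10) → (175.06,81.47) → (162.02,70.31) → (153.17,55.62)

[5] `<polygon>` rectangle, #ff8800→cut S895 F986: (94.43,155.75) → (108.41,155.75) → (108.41,114.47) → (94.43,114.47) → (94.43,155.75) (closed)

[6] `<polygon>` regular polygon, #008000→engrave S187 F3866: (131.16,26.94) → (137.39,19.87) → (134.39,10.95) → (125.16,9.08) → (118.93,16.15) → (121.93,25.07) → (131.16,26.94) (closed)

; LightBurn 1.6.03
; GRBL device profile, absolute coords
G21
G90
G00 X123.56 Y101.93
M3 S187
G1 X13.21 Y131.42 F3866
M5
G00 X114.95 Y93.54
M3 S187
G1 X138.13 Y93.54 F3866
G1 X138.13 Y85.00
G1 X114.95 Y85.00
G1 X114.95 Y93.54
M5
G00 X92.75 Y146.32
M3 S187
G1 X250.49 Y173.83 F3866
G1 X106.52 Y150.65
G1 X92.75 Y146.32
M5
G00 X239.35 Y93.80
M3 S895
G1 X213.73 Y93.21 F986
G1 X192.30 Y89.10
G1 X175.06 Y81.47
G1 X162.02 Y70.31
G1 X153.17 Y55.62
M5
G00 X94.43 Y155.75
M3 S895
G1 X108.41 Y155.75 F986
G1 X108.41 Y114.47
G1 X94.43 Y114.47
G1 X94.43 Y155.75
M5
G00 X131.16 Y26.94
M3 S187
G1 X137.39 Y19.87 F3866
G1 X134.39 Y10.95
G1 X125.16 Y9.08
G1 X118.93 Y16.15
G1 X121.93 Y25.07
G1 X131.16 Y26.94
M5
G00 X0.00 Y0.00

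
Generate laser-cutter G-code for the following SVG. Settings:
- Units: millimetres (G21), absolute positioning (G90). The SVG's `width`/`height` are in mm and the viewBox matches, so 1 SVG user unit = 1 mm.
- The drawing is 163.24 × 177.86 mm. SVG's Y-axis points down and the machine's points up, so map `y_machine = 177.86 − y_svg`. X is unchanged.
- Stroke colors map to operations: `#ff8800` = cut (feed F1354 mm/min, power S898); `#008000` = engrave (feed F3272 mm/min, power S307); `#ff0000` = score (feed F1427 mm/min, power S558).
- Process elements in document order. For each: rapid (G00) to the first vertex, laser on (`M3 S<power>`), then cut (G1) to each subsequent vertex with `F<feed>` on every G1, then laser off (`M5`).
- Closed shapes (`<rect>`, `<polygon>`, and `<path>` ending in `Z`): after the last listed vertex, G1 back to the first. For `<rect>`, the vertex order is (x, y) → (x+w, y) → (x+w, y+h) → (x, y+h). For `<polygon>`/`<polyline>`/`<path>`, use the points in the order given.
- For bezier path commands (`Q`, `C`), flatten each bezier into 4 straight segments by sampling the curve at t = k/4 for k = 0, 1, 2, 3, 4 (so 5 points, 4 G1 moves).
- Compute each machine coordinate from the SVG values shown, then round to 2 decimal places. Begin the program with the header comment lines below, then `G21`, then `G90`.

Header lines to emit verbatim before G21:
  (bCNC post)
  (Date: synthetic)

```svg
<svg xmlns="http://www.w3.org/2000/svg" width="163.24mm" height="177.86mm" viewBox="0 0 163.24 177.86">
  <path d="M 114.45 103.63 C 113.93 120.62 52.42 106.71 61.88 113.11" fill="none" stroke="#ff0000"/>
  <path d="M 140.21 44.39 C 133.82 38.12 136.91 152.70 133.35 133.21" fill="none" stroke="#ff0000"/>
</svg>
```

(bCNC post)
(Date: synthetic)
G21
G90
G00 X114.45 Y74.23
M3 S558
G1 X104.69 Y66.48 F1427
G1 X84.42 Y65.52 F1427
G1 X66.03 Y66.54 F1427
G1 X61.88 Y64.75 F1427
M5
G00 X140.21 Y133.47
M3 S558
G1 X136.94 Y119.50 F1427
G1 X135.72 Y84.10 F1427
G1 X135.03 Y51.19 F1427
G1 X133.35 Y44.65 F1427
M5

1 u = 1 mm; y_m = 177.86 − y.

[1] `<path>` cubic bezier, #ff0000→score S558 F1427: (114.45,74.23) → (104.69,66.48) → (84.42,65.52) → (66.03,66.54) → (61.88,64.75)

[2] `<path>` cubic bezier, #ff0000→score S558 F1427: (140.21,133.47) → (136.94,119.50) → (135.72,84.10) → (135.03,51.19) → (133.35,44.65)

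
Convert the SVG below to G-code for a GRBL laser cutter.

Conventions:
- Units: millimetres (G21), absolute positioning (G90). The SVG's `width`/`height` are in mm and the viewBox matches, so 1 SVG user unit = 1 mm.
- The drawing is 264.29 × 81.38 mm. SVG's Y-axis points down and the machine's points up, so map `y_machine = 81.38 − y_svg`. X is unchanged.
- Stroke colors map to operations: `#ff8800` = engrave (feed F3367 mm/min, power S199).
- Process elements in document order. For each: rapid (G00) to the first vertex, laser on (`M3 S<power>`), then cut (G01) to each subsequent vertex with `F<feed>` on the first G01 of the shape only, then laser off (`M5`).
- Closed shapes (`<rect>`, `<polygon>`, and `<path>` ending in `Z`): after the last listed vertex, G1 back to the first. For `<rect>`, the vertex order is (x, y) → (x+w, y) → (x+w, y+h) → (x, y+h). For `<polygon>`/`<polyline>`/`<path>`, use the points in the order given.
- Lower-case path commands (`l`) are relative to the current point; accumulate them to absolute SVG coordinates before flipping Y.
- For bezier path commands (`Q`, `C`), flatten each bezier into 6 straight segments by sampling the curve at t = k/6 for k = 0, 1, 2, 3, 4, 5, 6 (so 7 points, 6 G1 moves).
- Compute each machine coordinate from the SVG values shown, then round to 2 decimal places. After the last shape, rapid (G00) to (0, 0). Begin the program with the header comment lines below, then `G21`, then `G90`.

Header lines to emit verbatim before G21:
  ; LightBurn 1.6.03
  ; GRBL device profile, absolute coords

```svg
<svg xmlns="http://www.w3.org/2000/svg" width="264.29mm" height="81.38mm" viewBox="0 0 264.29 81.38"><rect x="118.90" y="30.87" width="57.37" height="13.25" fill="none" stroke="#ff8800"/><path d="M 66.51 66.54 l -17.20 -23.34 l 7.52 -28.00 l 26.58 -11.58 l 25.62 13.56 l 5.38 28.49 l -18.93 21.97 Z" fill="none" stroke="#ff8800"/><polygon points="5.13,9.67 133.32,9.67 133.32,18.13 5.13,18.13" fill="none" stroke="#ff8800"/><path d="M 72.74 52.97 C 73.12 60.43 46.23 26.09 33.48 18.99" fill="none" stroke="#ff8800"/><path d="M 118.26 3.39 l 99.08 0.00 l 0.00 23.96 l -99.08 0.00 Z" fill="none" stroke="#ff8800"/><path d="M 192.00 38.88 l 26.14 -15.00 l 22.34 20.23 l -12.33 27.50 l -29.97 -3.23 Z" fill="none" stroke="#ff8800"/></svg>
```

; LightBurn 1.6.03
; GRBL device profile, absolute coords
G21
G90
G00 X118.90 Y50.51
M3 S199
G01 X176.27 Y50.51 F3367
G01 X176.27 Y37.26
G01 X118.90 Y37.26
G01 X118.90 Y50.51
M5
G00 X66.51 Y14.84
M3 S199
G01 X49.31 Y38.18 F3367
G01 X56.83 Y66.18
G01 X83.41 Y77.76
G01 X109.03 Y64.20
G01 X114.41 Y35.71
G01 X95.48 Y13.74
G01 X66.51 Y14.84
M5
G00 X5.13 Y71.71
M3 S199
G01 X133.32 Y71.71 F3367
G01 X133.32 Y63.25
G01 X5.13 Y63.25
G01 X5.13 Y71.71
M5
G00 X72.74 Y28.41
M3 S199
G01 X70.85 Y27.84 F3367
G01 X65.56 Y32.33
G01 X58.03 Y39.94
G01 X49.41 Y48.77
G01 X40.84 Y56.89
G01 X33.48 Y62.39
M5
G00 X118.26 Y77.99
M3 S199
G01 X217.34 Y77.99 F3367
G01 X217.34 Y54.03
G01 X118.26 Y54.03
G01 X118.26 Y77.99
M5
G00 X192.00 Y42.50
M3 S199
G01 X218.14 Y57.50 F3367
G01 X240.48 Y37.27
G01 X228.15 Y9.77
G01 X198.18 Y13.00
G01 X192.00 Y42.50
M5
G00 X0.00 Y0.00

1 u = 1 mm; y_m = 81.38 − y.

[1] `<rect>` rectangle, #ff8800→engrave S199 F3367: (118.90,50.51) → (176.27,50.51) → (176.27,37.26) → (118.90,37.26) → (118.90,50.51) (closed)

[2] `<path>` regular polygon, #ff8800→engrave S199 F3367: (66.51,14.84) → (49.31,38.18) → (56.83,66.18) → (83.41,77.76) → (109.03,64.20) → (114.41,35.71) → (95.48,13.74) → (66.51,14.84) (closed)

[3] `<polygon>` rectangle, #ff8800→engrave S199 F3367: (5.13,71.71) → (133.32,71.71) → (133.32,63.25) → (5.13,63.25) → (5.13,71.71) (closed)

[4] `<path>` cubic bezier, #ff8800→engrave S199 F3367: (72.74,28.41) → (70.85,27.84) → (65.56,32.33) → (58.03,39.94) → (49.41,48.77) → (40.84,56.89) → (33.48,62.39)

[5] `<path>` rectangle, #ff8800→engrave S199 F3367: (118.26,77.99) → (217.34,77.99) → (217.34,54.03) → (118.26,54.03) → (118.26,77.99) (closed)

[6] `<path>` regular polygon, #ff8800→engrave S199 F3367: (192.00,42.50) → (218.14,57.50) → (240.48,37.27) → (228.15,9.77) → (198.18,13.00) → (192.00,42.50) (closed)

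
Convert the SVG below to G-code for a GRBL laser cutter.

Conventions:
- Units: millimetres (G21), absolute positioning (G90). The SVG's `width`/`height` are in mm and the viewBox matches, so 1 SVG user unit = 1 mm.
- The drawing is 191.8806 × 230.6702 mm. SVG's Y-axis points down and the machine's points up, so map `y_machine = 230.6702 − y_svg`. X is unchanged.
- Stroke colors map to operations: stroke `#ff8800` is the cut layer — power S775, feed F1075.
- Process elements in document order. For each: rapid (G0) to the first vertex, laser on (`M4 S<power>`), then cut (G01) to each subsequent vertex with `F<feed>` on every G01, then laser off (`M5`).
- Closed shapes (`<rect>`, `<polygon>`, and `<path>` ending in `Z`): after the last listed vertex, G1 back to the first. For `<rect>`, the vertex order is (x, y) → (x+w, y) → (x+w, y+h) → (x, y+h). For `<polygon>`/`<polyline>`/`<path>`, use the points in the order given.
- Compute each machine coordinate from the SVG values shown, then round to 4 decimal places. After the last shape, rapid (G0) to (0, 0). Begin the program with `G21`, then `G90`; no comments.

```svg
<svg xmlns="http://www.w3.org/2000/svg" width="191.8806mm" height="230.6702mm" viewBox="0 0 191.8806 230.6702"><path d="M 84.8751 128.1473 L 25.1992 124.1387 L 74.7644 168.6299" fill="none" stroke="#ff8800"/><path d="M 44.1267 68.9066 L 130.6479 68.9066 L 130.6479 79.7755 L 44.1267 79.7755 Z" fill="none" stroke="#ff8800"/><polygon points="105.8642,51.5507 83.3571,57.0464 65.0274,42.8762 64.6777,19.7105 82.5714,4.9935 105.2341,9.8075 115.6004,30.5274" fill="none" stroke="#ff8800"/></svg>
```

1 u = 1 mm; y_m = 230.6702 − y.

[1] `<path>` open polyline, #ff8800→cut S775 F1075: (84.8751,102.5229) → (25.1992,106.5315) → (74.7644,62.0403)

[2] `<path>` rectangle, #ff8800→cut S775 F1075: (44.1267,161.7636) → (130.6479,161.7636) → (130.6479,150.8947) → (44.1267,150.8947) → (44.1267,161.7636) (closed)

[3] `<polygon>` regular polygon, #ff8800→cut S775 F1075: (105.8642,179.1195) → (83.3571,173.6238) → (65.0274,187.7940) → (64.6777,210.9597) → (82.5714,225.6767) → (105.2341,220.8627) → (115.6004,200.1428) → (105.8642,179.1195) (closed)

G21
G90
G0 X84.8751 Y102.5229
M4 S775
G01 X25.1992 Y106.5315 F1075
G01 X74.7644 Y62.0403 F1075
M5
G0 X44.1267 Y161.7636
M4 S775
G01 X130.6479 Y161.7636 F1075
G01 X130.6479 Y150.8947 F1075
G01 X44.1267 Y150.8947 F1075
G01 X44.1267 Y161.7636 F1075
M5
G0 X105.8642 Y179.1195
M4 S775
G01 X83.3571 Y173.6238 F1075
G01 X65.0274 Y187.7940 F1075
G01 X64.6777 Y210.9597 F1075
G01 X82.5714 Y225.6767 F1075
G01 X105.2341 Y220.8627 F1075
G01 X115.6004 Y200.1428 F1075
G01 X105.8642 Y179.1195 F1075
M5
G0 X0.0000 Y0.0000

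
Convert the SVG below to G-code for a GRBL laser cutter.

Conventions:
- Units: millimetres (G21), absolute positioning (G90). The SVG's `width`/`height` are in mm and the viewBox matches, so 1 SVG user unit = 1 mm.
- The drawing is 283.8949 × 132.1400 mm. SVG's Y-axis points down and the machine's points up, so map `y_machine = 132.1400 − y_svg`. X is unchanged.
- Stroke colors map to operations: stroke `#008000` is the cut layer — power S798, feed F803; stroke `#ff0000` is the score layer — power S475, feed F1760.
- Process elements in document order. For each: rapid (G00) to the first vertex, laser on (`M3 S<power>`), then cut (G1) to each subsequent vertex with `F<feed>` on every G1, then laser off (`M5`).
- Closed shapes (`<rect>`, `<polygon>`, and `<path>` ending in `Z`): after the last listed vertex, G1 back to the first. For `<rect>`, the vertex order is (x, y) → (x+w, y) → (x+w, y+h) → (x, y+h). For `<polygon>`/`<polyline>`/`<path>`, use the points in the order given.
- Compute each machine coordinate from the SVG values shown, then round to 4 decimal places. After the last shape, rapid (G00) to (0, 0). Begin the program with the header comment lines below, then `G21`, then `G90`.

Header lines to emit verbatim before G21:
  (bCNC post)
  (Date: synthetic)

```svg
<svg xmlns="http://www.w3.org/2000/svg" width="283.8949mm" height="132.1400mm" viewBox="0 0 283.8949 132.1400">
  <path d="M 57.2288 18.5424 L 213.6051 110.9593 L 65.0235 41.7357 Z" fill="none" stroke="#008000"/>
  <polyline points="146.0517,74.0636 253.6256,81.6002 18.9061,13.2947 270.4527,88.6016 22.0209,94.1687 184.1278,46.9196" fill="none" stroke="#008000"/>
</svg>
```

1 u = 1 mm; y_m = 132.1400 − y.

[1] `<path>` closed polygon, #008000→cut S798 F803: (57.2288,113.5976) → (213.6051,21.1807) → (65.0235,90.4043) → (57.2288,113.5976) (closed)

[2] `<polyline>` open polyline, #008000→cut S798 F803: (146.0517,58.0764) → (253.6256,50.5398) → (18.9061,118.8453) → (270.4527,43.5384) → (22.0209,37.9713) → (184.1278,85.2204)

(bCNC post)
(Date: synthetic)
G21
G90
G00 X57.2288 Y113.5976
M3 S798
G1 X213.6051 Y21.1807 F803
G1 X65.0235 Y90.4043 F803
G1 X57.2288 Y113.5976 F803
M5
G00 X146.0517 Y58.0764
M3 S798
G1 X253.6256 Y50.5398 F803
G1 X18.9061 Y118.8453 F803
G1 X270.4527 Y43.5384 F803
G1 X22.0209 Y37.9713 F803
G1 X184.1278 Y85.2204 F803
M5
G00 X0.0000 Y0.0000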